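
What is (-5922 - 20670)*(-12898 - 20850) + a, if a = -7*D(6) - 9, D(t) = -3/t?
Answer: 1794853621/2 ≈ 8.9743e+8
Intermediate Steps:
a = -11/2 (a = -(-21)/6 - 9 = -7*(-½) - 9 = 7/2 - 9 = -11/2 ≈ -5.5000)
(-5922 - 20670)*(-12898 - 20850) + a = (-5922 - 20670)*(-12898 - 20850) - 11/2 = -26592*(-33748) - 11/2 = 897426816 - 11/2 = 1794853621/2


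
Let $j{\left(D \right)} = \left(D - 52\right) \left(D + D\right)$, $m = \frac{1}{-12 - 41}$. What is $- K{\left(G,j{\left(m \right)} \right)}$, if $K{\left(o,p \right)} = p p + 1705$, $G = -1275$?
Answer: $- \frac{13483674301}{7890481} \approx -1708.9$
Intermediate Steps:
$m = - \frac{1}{53}$ ($m = \frac{1}{-53} = - \frac{1}{53} \approx -0.018868$)
$j{\left(D \right)} = 2 D \left(-52 + D\right)$ ($j{\left(D \right)} = \left(-52 + D\right) 2 D = 2 D \left(-52 + D\right)$)
$K{\left(o,p \right)} = 1705 + p^{2}$ ($K{\left(o,p \right)} = p^{2} + 1705 = 1705 + p^{2}$)
$- K{\left(G,j{\left(m \right)} \right)} = - (1705 + \left(2 \left(- \frac{1}{53}\right) \left(-52 - \frac{1}{53}\right)\right)^{2}) = - (1705 + \left(2 \left(- \frac{1}{53}\right) \left(- \frac{2757}{53}\right)\right)^{2}) = - (1705 + \left(\frac{5514}{2809}\right)^{2}) = - (1705 + \frac{30404196}{7890481}) = \left(-1\right) \frac{13483674301}{7890481} = - \frac{13483674301}{7890481}$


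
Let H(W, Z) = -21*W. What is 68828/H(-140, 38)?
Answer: 17207/735 ≈ 23.411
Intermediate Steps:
68828/H(-140, 38) = 68828/((-21*(-140))) = 68828/2940 = 68828*(1/2940) = 17207/735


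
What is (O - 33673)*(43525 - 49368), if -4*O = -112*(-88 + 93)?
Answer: 195933319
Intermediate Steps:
O = 140 (O = -(-28)*(-88 + 93) = -(-28)*5 = -¼*(-560) = 140)
(O - 33673)*(43525 - 49368) = (140 - 33673)*(43525 - 49368) = -33533*(-5843) = 195933319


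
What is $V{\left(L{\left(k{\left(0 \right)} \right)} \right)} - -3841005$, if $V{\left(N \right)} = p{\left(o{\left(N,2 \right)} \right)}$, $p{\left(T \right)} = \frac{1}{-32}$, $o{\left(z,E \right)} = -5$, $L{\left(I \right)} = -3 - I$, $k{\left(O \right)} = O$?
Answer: $\frac{122912159}{32} \approx 3.841 \cdot 10^{6}$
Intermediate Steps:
$p{\left(T \right)} = - \frac{1}{32}$
$V{\left(N \right)} = - \frac{1}{32}$
$V{\left(L{\left(k{\left(0 \right)} \right)} \right)} - -3841005 = - \frac{1}{32} - -3841005 = - \frac{1}{32} + 3841005 = \frac{122912159}{32}$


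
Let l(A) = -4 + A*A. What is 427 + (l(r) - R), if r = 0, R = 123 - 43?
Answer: 343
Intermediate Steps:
R = 80
l(A) = -4 + A²
427 + (l(r) - R) = 427 + ((-4 + 0²) - 1*80) = 427 + ((-4 + 0) - 80) = 427 + (-4 - 80) = 427 - 84 = 343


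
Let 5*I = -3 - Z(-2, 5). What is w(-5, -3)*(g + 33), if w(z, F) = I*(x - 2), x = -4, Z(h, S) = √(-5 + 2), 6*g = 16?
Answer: 642/5 + 214*I*√3/5 ≈ 128.4 + 74.132*I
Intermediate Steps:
g = 8/3 (g = (⅙)*16 = 8/3 ≈ 2.6667)
Z(h, S) = I*√3 (Z(h, S) = √(-3) = I*√3)
I = -⅗ - I*√3/5 (I = (-3 - I*√3)/5 = -⅗ - I*√3/5 ≈ -0.6 - 0.34641*I)
w(z, F) = 18/5 + 6*I*√3/5 (w(z, F) = (-⅗ - I*√3/5)*(-4 - 2) = (-⅗ - I*√3/5)*(-6) = 18/5 + 6*I*√3/5)
w(-5, -3)*(g + 33) = (18/5 + 6*I*√3/5)*(8/3 + 33) = (18/5 + 6*I*√3/5)*(107/3) = 642/5 + 214*I*√3/5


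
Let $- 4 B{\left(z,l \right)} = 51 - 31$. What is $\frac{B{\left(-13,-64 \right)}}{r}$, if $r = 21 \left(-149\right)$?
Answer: $\frac{5}{3129} \approx 0.001598$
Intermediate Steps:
$B{\left(z,l \right)} = -5$ ($B{\left(z,l \right)} = - \frac{51 - 31}{4} = \left(- \frac{1}{4}\right) 20 = -5$)
$r = -3129$
$\frac{B{\left(-13,-64 \right)}}{r} = - \frac{5}{-3129} = \left(-5\right) \left(- \frac{1}{3129}\right) = \frac{5}{3129}$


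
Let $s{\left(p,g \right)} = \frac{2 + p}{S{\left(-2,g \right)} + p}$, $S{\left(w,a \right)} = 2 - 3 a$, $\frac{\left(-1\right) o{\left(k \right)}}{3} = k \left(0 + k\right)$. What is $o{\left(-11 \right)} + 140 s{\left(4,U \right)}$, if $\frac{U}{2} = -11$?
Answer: $- \frac{1054}{3} \approx -351.33$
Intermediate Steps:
$o{\left(k \right)} = - 3 k^{2}$ ($o{\left(k \right)} = - 3 k \left(0 + k\right) = - 3 k k = - 3 k^{2}$)
$U = -22$ ($U = 2 \left(-11\right) = -22$)
$s{\left(p,g \right)} = \frac{2 + p}{2 + p - 3 g}$ ($s{\left(p,g \right)} = \frac{2 + p}{\left(2 - 3 g\right) + p} = \frac{2 + p}{2 + p - 3 g}$)
$o{\left(-11 \right)} + 140 s{\left(4,U \right)} = - 3 \left(-11\right)^{2} + 140 \frac{2 + 4}{2 + 4 - -66} = \left(-3\right) 121 + 140 \frac{1}{2 + 4 + 66} \cdot 6 = -363 + 140 \cdot \frac{1}{72} \cdot 6 = -363 + 140 \cdot \frac{1}{12} = -363 + \frac{35}{3} = - \frac{1054}{3}$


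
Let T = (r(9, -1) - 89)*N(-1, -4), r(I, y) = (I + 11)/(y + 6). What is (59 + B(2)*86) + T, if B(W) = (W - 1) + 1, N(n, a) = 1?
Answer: 146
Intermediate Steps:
r(I, y) = (11 + I)/(6 + y)
B(W) = W (B(W) = (-1 + W) + 1 = W)
T = -85 (T = ((11 + 9)/(6 - 1) - 89)*1 = (20/5 - 89)*1 = ((⅕)*20 - 89)*1 = (4 - 89)*1 = -85*1 = -85)
(59 + B(2)*86) + T = (59 + 2*86) - 85 = (59 + 172) - 85 = 231 - 85 = 146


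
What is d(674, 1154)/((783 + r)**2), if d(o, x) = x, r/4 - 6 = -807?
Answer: 1154/5861241 ≈ 0.00019689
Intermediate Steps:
r = -3204 (r = 24 + 4*(-807) = 24 - 3228 = -3204)
d(674, 1154)/((783 + r)**2) = 1154/((783 - 3204)**2) = 1154/((-2421)**2) = 1154/5861241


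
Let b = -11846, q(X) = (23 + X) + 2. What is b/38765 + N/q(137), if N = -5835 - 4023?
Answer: -64010737/1046655 ≈ -61.157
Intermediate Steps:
q(X) = 25 + X
N = -9858
b/38765 + N/q(137) = -11846/38765 - 9858/(25 + 137) = -11846*1/38765 - 9858/162 = -11846/38765 - 9858*1/162 = -11846/38765 - 1643/27 = -64010737/1046655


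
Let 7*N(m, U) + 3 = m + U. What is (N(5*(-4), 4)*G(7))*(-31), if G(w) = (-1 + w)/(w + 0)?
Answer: 3534/49 ≈ 72.122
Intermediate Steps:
N(m, U) = -3/7 + U/7 + m/7 (N(m, U) = -3/7 + (m + U)/7 = -3/7 + (U + m)/7 = -3/7 + (U/7 + m/7) = -3/7 + U/7 + m/7)
G(w) = (-1 + w)/w
(N(5*(-4), 4)*G(7))*(-31) = ((-3/7 + (⅐)*4 + (5*(-4))/7)*((-1 + 7)/7))*(-31) = ((-3/7 + 4/7 + (⅐)*(-20))*((⅐)*6))*(-31) = ((-3/7 + 4/7 - 20/7)*(6/7))*(-31) = -19/7*6/7*(-31) = -114/49*(-31) = 3534/49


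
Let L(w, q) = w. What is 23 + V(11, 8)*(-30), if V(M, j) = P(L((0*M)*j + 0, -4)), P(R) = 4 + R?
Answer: -97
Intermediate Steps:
V(M, j) = 4 (V(M, j) = 4 + ((0*M)*j + 0) = 4 + (0*j + 0) = 4 + (0 + 0) = 4 + 0 = 4)
23 + V(11, 8)*(-30) = 23 + 4*(-30) = 23 - 120 = -97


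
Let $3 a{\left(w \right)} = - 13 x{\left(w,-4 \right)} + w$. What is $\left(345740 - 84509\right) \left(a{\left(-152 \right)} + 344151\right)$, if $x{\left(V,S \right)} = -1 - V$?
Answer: $89718742026$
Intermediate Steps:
$a{\left(w \right)} = \frac{13}{3} + \frac{14 w}{3}$ ($a{\left(w \right)} = \frac{- 13 \left(-1 - w\right) + w}{3} = \frac{\left(13 + 13 w\right) + w}{3} = \frac{13 + 14 w}{3} = \frac{13}{3} + \frac{14 w}{3}$)
$\left(345740 - 84509\right) \left(a{\left(-152 \right)} + 344151\right) = \left(345740 - 84509\right) \left(\left(\frac{13}{3} + \frac{14}{3} \left(-152\right)\right) + 344151\right) = 261231 \left(\left(\frac{13}{3} - \frac{2128}{3}\right) + 344151\right) = 261231 \left(-705 + 344151\right) = 261231 \cdot 343446 = 89718742026$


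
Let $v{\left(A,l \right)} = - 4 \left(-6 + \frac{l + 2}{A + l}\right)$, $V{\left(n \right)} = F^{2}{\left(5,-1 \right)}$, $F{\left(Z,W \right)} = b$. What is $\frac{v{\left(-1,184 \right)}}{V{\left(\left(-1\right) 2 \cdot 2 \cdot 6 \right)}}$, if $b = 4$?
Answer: $\frac{76}{61} \approx 1.2459$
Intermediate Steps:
$F{\left(Z,W \right)} = 4$
$V{\left(n \right)} = 16$ ($V{\left(n \right)} = 4^{2} = 16$)
$v{\left(A,l \right)} = 24 - \frac{4 \left(2 + l\right)}{A + l}$ ($v{\left(A,l \right)} = - 4 \left(-6 + \frac{2 + l}{A + l}\right) = 24 - \frac{4 \left(2 + l\right)}{A + l}$)
$\frac{v{\left(-1,184 \right)}}{V{\left(\left(-1\right) 2 \cdot 2 \cdot 6 \right)}} = \frac{4 \frac{1}{-1 + 184} \left(-2 + 5 \cdot 184 + 6 \left(-1\right)\right)}{16} = \frac{4 \left(-2 + 920 - 6\right)}{183} \cdot \frac{1}{16} = 4 \cdot \frac{1}{183} \cdot 912 \cdot \frac{1}{16} = \frac{1216}{61} \cdot \frac{1}{16} = \frac{76}{61}$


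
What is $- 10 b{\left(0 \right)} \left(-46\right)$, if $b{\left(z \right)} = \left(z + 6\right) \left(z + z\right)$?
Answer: $0$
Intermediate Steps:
$b{\left(z \right)} = 2 z \left(6 + z\right)$ ($b{\left(z \right)} = \left(6 + z\right) 2 z = 2 z \left(6 + z\right)$)
$- 10 b{\left(0 \right)} \left(-46\right) = - 10 \cdot 2 \cdot 0 \left(6 + 0\right) \left(-46\right) = - 10 \cdot 2 \cdot 0 \cdot 6 \left(-46\right) = \left(-10\right) 0 \left(-46\right) = 0 \left(-46\right) = 0$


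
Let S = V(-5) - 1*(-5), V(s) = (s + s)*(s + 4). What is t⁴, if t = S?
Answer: 50625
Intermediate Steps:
V(s) = 2*s*(4 + s) (V(s) = (2*s)*(4 + s) = 2*s*(4 + s))
S = 15 (S = 2*(-5)*(4 - 5) - 1*(-5) = 2*(-5)*(-1) + 5 = 10 + 5 = 15)
t = 15
t⁴ = 15⁴ = 50625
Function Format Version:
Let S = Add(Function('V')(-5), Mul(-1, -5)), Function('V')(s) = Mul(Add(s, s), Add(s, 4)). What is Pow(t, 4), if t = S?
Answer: 50625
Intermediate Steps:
Function('V')(s) = Mul(2, s, Add(4, s)) (Function('V')(s) = Mul(Mul(2, s), Add(4, s)) = Mul(2, s, Add(4, s)))
S = 15 (S = Add(Mul(2, -5, Add(4, -5)), Mul(-1, -5)) = Add(Mul(2, -5, -1), 5) = Add(10, 5) = 15)
t = 15
Pow(t, 4) = Pow(15, 4) = 50625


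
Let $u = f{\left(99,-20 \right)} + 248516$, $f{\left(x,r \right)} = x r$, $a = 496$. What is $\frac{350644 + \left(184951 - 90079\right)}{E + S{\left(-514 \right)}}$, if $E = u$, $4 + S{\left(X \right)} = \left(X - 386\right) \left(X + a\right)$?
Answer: $\frac{111379}{65683} \approx 1.6957$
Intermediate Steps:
$f{\left(x,r \right)} = r x$
$u = 246536$ ($u = \left(-20\right) 99 + 248516 = -1980 + 248516 = 246536$)
$S{\left(X \right)} = -4 + \left(-386 + X\right) \left(496 + X\right)$ ($S{\left(X \right)} = -4 + \left(X - 386\right) \left(X + 496\right) = -4 + \left(-386 + X\right) \left(496 + X\right)$)
$E = 246536$
$\frac{350644 + \left(184951 - 90079\right)}{E + S{\left(-514 \right)}} = \frac{350644 + \left(184951 - 90079\right)}{246536 + \left(-191460 + \left(-514\right)^{2} + 110 \left(-514\right)\right)} = \frac{350644 + \left(184951 - 90079\right)}{246536 - -16196} = \frac{350644 + 94872}{246536 + 16196} = \frac{445516}{262732} = 445516 \cdot \frac{1}{262732} = \frac{111379}{65683}$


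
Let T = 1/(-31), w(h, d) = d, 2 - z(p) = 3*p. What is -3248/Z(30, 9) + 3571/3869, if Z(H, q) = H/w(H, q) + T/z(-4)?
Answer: -16346111197/16779853 ≈ -974.15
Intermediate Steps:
z(p) = 2 - 3*p
T = -1/31 ≈ -0.032258
Z(H, q) = -1/434 + H/q (Z(H, q) = H/q - 1/(31*(2 - 3*(-4))) = H/q - 1/(31*(2 + 12)) = H/q - 1/31/14 = H/q - 1/31*1/14 = H/q - 1/434 = -1/434 + H/q)
-3248/Z(30, 9) + 3571/3869 = -3248*9/(30 - 1/434*9) + 3571/3869 = -3248*9/(30 - 9/434) + 3571*(1/3869) = -3248/((⅑)*(13011/434)) + 3571/3869 = -3248/4337/1302 + 3571/3869 = -3248*1302/4337 + 3571/3869 = -4228896/4337 + 3571/3869 = -16346111197/16779853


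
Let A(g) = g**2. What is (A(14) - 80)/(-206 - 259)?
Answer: -116/465 ≈ -0.24946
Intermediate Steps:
(A(14) - 80)/(-206 - 259) = (14**2 - 80)/(-206 - 259) = (196 - 80)/(-465) = 116*(-1/465) = -116/465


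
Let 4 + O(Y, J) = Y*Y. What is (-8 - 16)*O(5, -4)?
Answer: -504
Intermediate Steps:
O(Y, J) = -4 + Y² (O(Y, J) = -4 + Y*Y = -4 + Y²)
(-8 - 16)*O(5, -4) = (-8 - 16)*(-4 + 5²) = -24*(-4 + 25) = -24*21 = -504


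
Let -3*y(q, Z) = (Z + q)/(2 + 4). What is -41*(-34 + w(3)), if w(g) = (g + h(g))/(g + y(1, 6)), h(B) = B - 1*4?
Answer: 64042/47 ≈ 1362.6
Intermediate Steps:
h(B) = -4 + B (h(B) = B - 4 = -4 + B)
y(q, Z) = -Z/18 - q/18 (y(q, Z) = -(Z + q)/(3*(2 + 4)) = -(Z + q)/(3*6) = -(Z/6 + q/6)/3 = -Z/18 - q/18)
w(g) = (-4 + 2*g)/(-7/18 + g) (w(g) = (g + (-4 + g))/(g + (-1/18*6 - 1/18*1)) = (-4 + 2*g)/(g + (-1/3 - 1/18)) = (-4 + 2*g)/(g - 7/18) = (-4 + 2*g)/(-7/18 + g))
-41*(-34 + w(3)) = -41*(-34 + 36*(-2 + 3)/(-7 + 18*3)) = -41*(-34 + 36*1/(-7 + 54)) = -41*(-34 + 36*1/47) = -41*(-34 + 36*(1/47)*1) = -41*(-34 + 36/47) = -41*(-1562/47) = 64042/47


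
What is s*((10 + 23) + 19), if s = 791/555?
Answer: 41132/555 ≈ 74.112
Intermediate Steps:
s = 791/555 (s = 791*(1/555) = 791/555 ≈ 1.4252)
s*((10 + 23) + 19) = 791*((10 + 23) + 19)/555 = 791*(33 + 19)/555 = (791/555)*52 = 41132/555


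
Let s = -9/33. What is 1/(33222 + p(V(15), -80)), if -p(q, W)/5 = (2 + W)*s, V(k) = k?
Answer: 11/364272 ≈ 3.0197e-5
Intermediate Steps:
s = -3/11 (s = -9*1/33 = -3/11 ≈ -0.27273)
p(q, W) = 30/11 + 15*W/11 (p(q, W) = -5*(2 + W)*(-3)/11 = -5*(-6/11 - 3*W/11) = 30/11 + 15*W/11)
1/(33222 + p(V(15), -80)) = 1/(33222 + (30/11 + (15/11)*(-80))) = 1/(33222 + (30/11 - 1200/11)) = 1/(33222 - 1170/11) = 1/(364272/11) = 11/364272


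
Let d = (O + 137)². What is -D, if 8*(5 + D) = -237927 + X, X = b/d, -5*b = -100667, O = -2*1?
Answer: 2710580276/91125 ≈ 29746.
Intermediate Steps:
O = -2
b = 100667/5 (b = -⅕*(-100667) = 100667/5 ≈ 20133.)
d = 18225 (d = (-2 + 137)² = 135² = 18225)
X = 100667/91125 (X = (100667/5)/18225 = (100667/5)*(1/18225) = 100667/91125 ≈ 1.1047)
D = -2710580276/91125 (D = -5 + (-237927 + 100667/91125)/8 = -5 + (⅛)*(-21680997208/91125) = -5 - 2710124651/91125 = -2710580276/91125 ≈ -29746.)
-D = -1*(-2710580276/91125) = 2710580276/91125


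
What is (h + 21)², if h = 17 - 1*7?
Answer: 961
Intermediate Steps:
h = 10 (h = 17 - 7 = 10)
(h + 21)² = (10 + 21)² = 31² = 961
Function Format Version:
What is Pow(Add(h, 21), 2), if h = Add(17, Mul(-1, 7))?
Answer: 961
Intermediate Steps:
h = 10 (h = Add(17, -7) = 10)
Pow(Add(h, 21), 2) = Pow(Add(10, 21), 2) = Pow(31, 2) = 961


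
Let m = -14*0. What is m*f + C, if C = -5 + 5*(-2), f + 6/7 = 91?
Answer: -15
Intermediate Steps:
f = 631/7 (f = -6/7 + 91 = 631/7 ≈ 90.143)
m = 0
C = -15 (C = -5 - 10 = -15)
m*f + C = 0*(631/7) - 15 = 0 - 15 = -15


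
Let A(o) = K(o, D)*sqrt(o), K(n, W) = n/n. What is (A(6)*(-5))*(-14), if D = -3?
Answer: 70*sqrt(6) ≈ 171.46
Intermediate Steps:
K(n, W) = 1
A(o) = sqrt(o) (A(o) = 1*sqrt(o) = sqrt(o))
(A(6)*(-5))*(-14) = (sqrt(6)*(-5))*(-14) = -5*sqrt(6)*(-14) = 70*sqrt(6)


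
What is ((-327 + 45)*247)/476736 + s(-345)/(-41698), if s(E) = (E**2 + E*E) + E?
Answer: -745044637/127429088 ≈ -5.8467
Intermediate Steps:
s(E) = E + 2*E**2 (s(E) = (E**2 + E**2) + E = 2*E**2 + E = E + 2*E**2)
((-327 + 45)*247)/476736 + s(-345)/(-41698) = ((-327 + 45)*247)/476736 - 345*(1 + 2*(-345))/(-41698) = -282*247*(1/476736) - 345*(1 - 690)*(-1/41698) = -69654*1/476736 - 345*(-689)*(-1/41698) = -893/6112 + 237705*(-1/41698) = -893/6112 - 237705/41698 = -745044637/127429088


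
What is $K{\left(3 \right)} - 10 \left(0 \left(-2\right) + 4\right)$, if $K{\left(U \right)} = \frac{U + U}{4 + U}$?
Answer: $- \frac{274}{7} \approx -39.143$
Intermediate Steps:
$K{\left(U \right)} = \frac{2 U}{4 + U}$
$K{\left(3 \right)} - 10 \left(0 \left(-2\right) + 4\right) = 2 \cdot 3 \frac{1}{4 + 3} - 10 \left(0 \left(-2\right) + 4\right) = 2 \cdot 3 \cdot \frac{1}{7} - 10 \left(0 + 4\right) = 2 \cdot 3 \cdot \frac{1}{7} - 40 = \frac{6}{7} - 40 = - \frac{274}{7}$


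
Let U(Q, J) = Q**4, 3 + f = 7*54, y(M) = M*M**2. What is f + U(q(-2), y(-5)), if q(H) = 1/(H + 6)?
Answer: 96001/256 ≈ 375.00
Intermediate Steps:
y(M) = M**3
f = 375 (f = -3 + 7*54 = -3 + 378 = 375)
q(H) = 1/(6 + H)
f + U(q(-2), y(-5)) = 375 + (1/(6 - 2))**4 = 375 + (1/4)**4 = 375 + 1/256 = 96001/256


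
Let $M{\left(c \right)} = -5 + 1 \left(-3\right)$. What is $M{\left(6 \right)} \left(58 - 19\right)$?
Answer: $-312$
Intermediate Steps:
$M{\left(c \right)} = -8$ ($M{\left(c \right)} = -5 - 3 = -8$)
$M{\left(6 \right)} \left(58 - 19\right) = - 8 \left(58 - 19\right) = \left(-8\right) 39 = -312$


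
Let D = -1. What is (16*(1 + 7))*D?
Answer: -128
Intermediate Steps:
(16*(1 + 7))*D = (16*(1 + 7))*(-1) = (16*8)*(-1) = 128*(-1) = -128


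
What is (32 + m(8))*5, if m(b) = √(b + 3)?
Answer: 160 + 5*√11 ≈ 176.58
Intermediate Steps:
m(b) = √(3 + b)
(32 + m(8))*5 = (32 + √(3 + 8))*5 = (32 + √11)*5 = 160 + 5*√11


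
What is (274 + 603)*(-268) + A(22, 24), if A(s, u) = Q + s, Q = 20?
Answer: -234994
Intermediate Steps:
A(s, u) = 20 + s
(274 + 603)*(-268) + A(22, 24) = (274 + 603)*(-268) + (20 + 22) = 877*(-268) + 42 = -235036 + 42 = -234994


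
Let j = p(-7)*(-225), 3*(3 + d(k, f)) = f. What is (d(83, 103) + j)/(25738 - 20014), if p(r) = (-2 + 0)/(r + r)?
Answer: -17/120204 ≈ -0.00014143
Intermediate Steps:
d(k, f) = -3 + f/3
p(r) = -1/r (p(r) = -2*1/(2*r) = -1/r)
j = -225/7 (j = -1/(-7)*(-225) = -1*(-⅐)*(-225) = (⅐)*(-225) = -225/7 ≈ -32.143)
(d(83, 103) + j)/(25738 - 20014) = ((-3 + (⅓)*103) - 225/7)/(25738 - 20014) = ((-3 + 103/3) - 225/7)/5724 = (94/3 - 225/7)*(1/5724) = -17/21*1/5724 = -17/120204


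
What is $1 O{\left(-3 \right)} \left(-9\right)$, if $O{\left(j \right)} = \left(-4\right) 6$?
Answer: $216$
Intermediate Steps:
$O{\left(j \right)} = -24$
$1 O{\left(-3 \right)} \left(-9\right) = 1 \left(-24\right) \left(-9\right) = \left(-24\right) \left(-9\right) = 216$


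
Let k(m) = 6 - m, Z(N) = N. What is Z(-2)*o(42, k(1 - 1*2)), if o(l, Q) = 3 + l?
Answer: -90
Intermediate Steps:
Z(-2)*o(42, k(1 - 1*2)) = -2*(3 + 42) = -2*45 = -90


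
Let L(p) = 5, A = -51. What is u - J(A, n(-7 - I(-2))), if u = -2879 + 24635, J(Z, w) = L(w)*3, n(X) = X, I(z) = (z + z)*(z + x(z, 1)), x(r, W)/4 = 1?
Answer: 21741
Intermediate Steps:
x(r, W) = 4 (x(r, W) = 4*1 = 4)
I(z) = 2*z*(4 + z) (I(z) = (z + z)*(z + 4) = (2*z)*(4 + z) = 2*z*(4 + z))
J(Z, w) = 15 (J(Z, w) = 5*3 = 15)
u = 21756
u - J(A, n(-7 - I(-2))) = 21756 - 1*15 = 21756 - 15 = 21741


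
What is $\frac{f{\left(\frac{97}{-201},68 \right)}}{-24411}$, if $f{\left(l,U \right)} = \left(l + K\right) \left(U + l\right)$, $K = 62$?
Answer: $- \frac{167805415}{986228811} \approx -0.17015$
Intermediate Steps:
$f{\left(l,U \right)} = \left(62 + l\right) \left(U + l\right)$ ($f{\left(l,U \right)} = \left(l + 62\right) \left(U + l\right) = \left(62 + l\right) \left(U + l\right)$)
$\frac{f{\left(\frac{97}{-201},68 \right)}}{-24411} = \frac{\left(\frac{97}{-201}\right)^{2} + 62 \cdot 68 + 62 \frac{97}{-201} + 68 \frac{97}{-201}}{-24411} = \left(\left(97 \left(- \frac{1}{201}\right)\right)^{2} + 4216 + 62 \cdot 97 \left(- \frac{1}{201}\right) + 68 \cdot 97 \left(- \frac{1}{201}\right)\right) \left(- \frac{1}{24411}\right) = \left(\left(- \frac{97}{201}\right)^{2} + 4216 + 62 \left(- \frac{97}{201}\right) + 68 \left(- \frac{97}{201}\right)\right) \left(- \frac{1}{24411}\right) = \left(\frac{9409}{40401} + 4216 - \frac{6014}{201} - \frac{6596}{201}\right) \left(- \frac{1}{24411}\right) = \frac{167805415}{40401} \left(- \frac{1}{24411}\right) = - \frac{167805415}{986228811}$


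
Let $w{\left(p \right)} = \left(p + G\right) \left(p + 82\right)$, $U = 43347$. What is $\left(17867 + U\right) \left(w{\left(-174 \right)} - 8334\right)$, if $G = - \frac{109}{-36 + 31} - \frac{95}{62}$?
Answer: $\frac{55120268728}{155} \approx 3.5561 \cdot 10^{8}$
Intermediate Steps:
$G = \frac{6283}{310}$ ($G = - \frac{109}{-5} - \frac{95}{62} = \left(-109\right) \left(- \frac{1}{5}\right) - \frac{95}{62} = \frac{109}{5} - \frac{95}{62} = \frac{6283}{310} \approx 20.268$)
$w{\left(p \right)} = \left(82 + p\right) \left(\frac{6283}{310} + p\right)$ ($w{\left(p \right)} = \left(p + \frac{6283}{310}\right) \left(p + 82\right) = \left(\frac{6283}{310} + p\right) \left(82 + p\right) = \left(82 + p\right) \left(\frac{6283}{310} + p\right)$)
$\left(17867 + U\right) \left(w{\left(-174 \right)} - 8334\right) = \left(17867 + 43347\right) \left(\left(\frac{257603}{155} + \left(-174\right)^{2} + \frac{31703}{310} \left(-174\right)\right) - 8334\right) = 61214 \left(\left(\frac{257603}{155} + 30276 - \frac{2758161}{155}\right) - 8334\right) = 61214 \left(\frac{2192222}{155} - 8334\right) = 61214 \cdot \frac{900452}{155} = \frac{55120268728}{155}$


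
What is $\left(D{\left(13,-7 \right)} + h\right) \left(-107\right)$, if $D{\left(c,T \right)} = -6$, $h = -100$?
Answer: $11342$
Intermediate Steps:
$\left(D{\left(13,-7 \right)} + h\right) \left(-107\right) = \left(-6 - 100\right) \left(-107\right) = \left(-106\right) \left(-107\right) = 11342$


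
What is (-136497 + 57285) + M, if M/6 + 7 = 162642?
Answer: 896598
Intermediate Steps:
M = 975810 (M = -42 + 6*162642 = -42 + 975852 = 975810)
(-136497 + 57285) + M = (-136497 + 57285) + 975810 = -79212 + 975810 = 896598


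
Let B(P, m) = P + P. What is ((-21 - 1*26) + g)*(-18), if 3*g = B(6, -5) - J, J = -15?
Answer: 684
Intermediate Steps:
B(P, m) = 2*P
g = 9 (g = (2*6 - 1*(-15))/3 = (12 + 15)/3 = (1/3)*27 = 9)
((-21 - 1*26) + g)*(-18) = ((-21 - 1*26) + 9)*(-18) = ((-21 - 26) + 9)*(-18) = (-47 + 9)*(-18) = -38*(-18) = 684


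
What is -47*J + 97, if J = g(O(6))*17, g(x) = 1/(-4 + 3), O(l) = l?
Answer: 896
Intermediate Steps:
g(x) = -1 (g(x) = 1/(-1) = -1)
J = -17 (J = -1*17 = -17)
-47*J + 97 = -47*(-17) + 97 = 799 + 97 = 896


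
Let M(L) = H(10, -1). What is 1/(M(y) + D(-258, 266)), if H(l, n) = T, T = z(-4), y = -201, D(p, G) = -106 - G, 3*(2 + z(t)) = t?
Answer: -3/1126 ≈ -0.0026643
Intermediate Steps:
z(t) = -2 + t/3
T = -10/3 (T = -2 + (1/3)*(-4) = -2 - 4/3 = -10/3 ≈ -3.3333)
H(l, n) = -10/3
M(L) = -10/3
1/(M(y) + D(-258, 266)) = 1/(-10/3 + (-106 - 1*266)) = 1/(-10/3 + (-106 - 266)) = 1/(-10/3 - 372) = 1/(-1126/3) = -3/1126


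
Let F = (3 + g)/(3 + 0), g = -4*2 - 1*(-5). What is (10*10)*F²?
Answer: 0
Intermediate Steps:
g = -3 (g = -8 + 5 = -3)
F = 0 (F = (3 - 3)/(3 + 0) = 0/3 = 0*(⅓) = 0)
(10*10)*F² = (10*10)*0² = 100*0 = 0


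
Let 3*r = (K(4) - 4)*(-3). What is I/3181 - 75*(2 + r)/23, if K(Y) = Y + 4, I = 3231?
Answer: 551463/73163 ≈ 7.5375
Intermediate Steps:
K(Y) = 4 + Y
r = -4 (r = (((4 + 4) - 4)*(-3))/3 = ((8 - 4)*(-3))/3 = (4*(-3))/3 = (⅓)*(-12) = -4)
I/3181 - 75*(2 + r)/23 = 3231/3181 - 75*(2 - 4)/23 = 3231*(1/3181) - (-150)*(1/23) = 3231/3181 - 75*(-2)*(1/23) = 3231/3181 + 150*(1/23) = 3231/3181 + 150/23 = 551463/73163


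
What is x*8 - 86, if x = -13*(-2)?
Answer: 122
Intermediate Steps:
x = 26
x*8 - 86 = 26*8 - 86 = 208 - 86 = 122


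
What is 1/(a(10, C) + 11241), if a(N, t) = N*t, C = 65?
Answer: 1/11891 ≈ 8.4097e-5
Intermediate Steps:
1/(a(10, C) + 11241) = 1/(10*65 + 11241) = 1/(650 + 11241) = 1/11891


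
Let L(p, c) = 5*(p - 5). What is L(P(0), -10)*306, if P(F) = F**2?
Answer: -7650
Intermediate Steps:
L(p, c) = -25 + 5*p (L(p, c) = 5*(-5 + p) = -25 + 5*p)
L(P(0), -10)*306 = (-25 + 5*0**2)*306 = (-25 + 5*0)*306 = (-25 + 0)*306 = -25*306 = -7650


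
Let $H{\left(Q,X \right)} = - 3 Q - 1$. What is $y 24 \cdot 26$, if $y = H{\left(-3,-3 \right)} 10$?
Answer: $49920$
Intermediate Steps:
$H{\left(Q,X \right)} = -1 - 3 Q$
$y = 80$ ($y = \left(-1 - -9\right) 10 = \left(-1 + 9\right) 10 = 8 \cdot 10 = 80$)
$y 24 \cdot 26 = 80 \cdot 24 \cdot 26 = 1920 \cdot 26 = 49920$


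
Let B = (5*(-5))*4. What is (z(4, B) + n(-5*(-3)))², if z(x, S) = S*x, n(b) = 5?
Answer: 156025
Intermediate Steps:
B = -100 (B = -25*4 = -100)
(z(4, B) + n(-5*(-3)))² = (-100*4 + 5)² = (-400 + 5)² = (-395)² = 156025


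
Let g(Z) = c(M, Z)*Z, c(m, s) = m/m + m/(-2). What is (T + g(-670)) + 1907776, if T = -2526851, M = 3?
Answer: -618740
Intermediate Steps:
c(m, s) = 1 - m/2 (c(m, s) = 1 + m*(-½) = 1 - m/2)
g(Z) = -Z/2 (g(Z) = (1 - ½*3)*Z = (1 - 3/2)*Z = -Z/2)
(T + g(-670)) + 1907776 = (-2526851 - ½*(-670)) + 1907776 = (-2526851 + 335) + 1907776 = -2526516 + 1907776 = -618740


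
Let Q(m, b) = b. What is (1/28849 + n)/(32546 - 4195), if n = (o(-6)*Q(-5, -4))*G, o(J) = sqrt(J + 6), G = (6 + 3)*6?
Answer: 1/817897999 ≈ 1.2226e-9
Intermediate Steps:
G = 54 (G = 9*6 = 54)
o(J) = sqrt(6 + J)
n = 0 (n = (sqrt(6 - 6)*(-4))*54 = (sqrt(0)*(-4))*54 = (0*(-4))*54 = 0*54 = 0)
(1/28849 + n)/(32546 - 4195) = (1/28849 + 0)/(32546 - 4195) = (1/28849 + 0)/28351 = (1/28849)*(1/28351) = 1/817897999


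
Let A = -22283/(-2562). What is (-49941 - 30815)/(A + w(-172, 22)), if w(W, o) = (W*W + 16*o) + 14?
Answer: -206896872/76754183 ≈ -2.6956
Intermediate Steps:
A = 22283/2562 (A = -22283*(-1/2562) = 22283/2562 ≈ 8.6975)
w(W, o) = 14 + W**2 + 16*o (w(W, o) = (W**2 + 16*o) + 14 = 14 + W**2 + 16*o)
(-49941 - 30815)/(A + w(-172, 22)) = (-49941 - 30815)/(22283/2562 + (14 + (-172)**2 + 16*22)) = -80756/(22283/2562 + (14 + 29584 + 352)) = -80756/(22283/2562 + 29950) = -80756/76754183/2562 = -80756*2562/76754183 = -206896872/76754183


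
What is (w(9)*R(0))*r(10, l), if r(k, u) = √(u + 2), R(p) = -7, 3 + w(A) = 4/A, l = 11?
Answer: 161*√13/9 ≈ 64.499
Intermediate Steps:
w(A) = -3 + 4/A
r(k, u) = √(2 + u)
(w(9)*R(0))*r(10, l) = ((-3 + 4/9)*(-7))*√(2 + 11) = ((-3 + 4*(⅑))*(-7))*√13 = ((-3 + 4/9)*(-7))*√13 = (-23/9*(-7))*√13 = 161*√13/9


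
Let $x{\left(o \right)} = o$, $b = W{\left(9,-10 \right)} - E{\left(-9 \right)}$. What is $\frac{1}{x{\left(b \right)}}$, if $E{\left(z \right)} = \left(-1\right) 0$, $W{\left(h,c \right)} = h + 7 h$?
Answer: $\frac{1}{72} \approx 0.013889$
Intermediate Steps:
$W{\left(h,c \right)} = 8 h$
$E{\left(z \right)} = 0$
$b = 72$ ($b = 8 \cdot 9 - 0 = 72 + 0 = 72$)
$\frac{1}{x{\left(b \right)}} = \frac{1}{72}$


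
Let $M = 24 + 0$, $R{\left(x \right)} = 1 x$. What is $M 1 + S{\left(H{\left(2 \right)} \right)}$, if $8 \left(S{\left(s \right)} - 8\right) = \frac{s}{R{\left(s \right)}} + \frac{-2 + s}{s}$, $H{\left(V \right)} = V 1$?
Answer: $\frac{257}{8} \approx 32.125$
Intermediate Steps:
$R{\left(x \right)} = x$
$H{\left(V \right)} = V$
$S{\left(s \right)} = \frac{65}{8} + \frac{-2 + s}{8 s}$ ($S{\left(s \right)} = 8 + \frac{\frac{s}{s} + \frac{-2 + s}{s}}{8} = 8 + \frac{1 + \frac{-2 + s}{s}}{8} = 8 + \left(\frac{1}{8} + \frac{-2 + s}{8 s}\right) = \frac{65}{8} + \frac{-2 + s}{8 s}$)
$M = 24$
$M 1 + S{\left(H{\left(2 \right)} \right)} = 24 \cdot 1 + \frac{-1 + 33 \cdot 2}{4 \cdot 2} = 24 + \frac{1}{4} \cdot \frac{1}{2} \left(-1 + 66\right) = 24 + \frac{1}{4} \cdot \frac{1}{2} \cdot 65 = 24 + \frac{65}{8} = \frac{257}{8}$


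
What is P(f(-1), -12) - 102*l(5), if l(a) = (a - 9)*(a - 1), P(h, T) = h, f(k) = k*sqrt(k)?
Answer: 1632 - I ≈ 1632.0 - 1.0*I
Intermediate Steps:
f(k) = k**(3/2)
l(a) = (-1 + a)*(-9 + a) (l(a) = (-9 + a)*(-1 + a) = (-1 + a)*(-9 + a))
P(f(-1), -12) - 102*l(5) = (-1)**(3/2) - 102*(9 + 5**2 - 10*5) = -I - 102*(9 + 25 - 50) = -I - 102*(-16) = -I + 1632 = 1632 - I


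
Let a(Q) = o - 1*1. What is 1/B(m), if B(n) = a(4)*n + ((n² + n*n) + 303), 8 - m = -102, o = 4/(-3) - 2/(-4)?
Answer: 3/72904 ≈ 4.1150e-5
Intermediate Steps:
o = -⅚ (o = 4*(-⅓) - 2*(-¼) = -4/3 + ½ = -⅚ ≈ -0.83333)
m = 110 (m = 8 - 1*(-102) = 8 + 102 = 110)
a(Q) = -11/6 (a(Q) = -⅚ - 1*1 = -⅚ - 1 = -11/6)
B(n) = 303 + 2*n² - 11*n/6 (B(n) = -11*n/6 + ((n² + n*n) + 303) = -11*n/6 + ((n² + n²) + 303) = -11*n/6 + (2*n² + 303) = -11*n/6 + (303 + 2*n²) = 303 + 2*n² - 11*n/6)
1/B(m) = 1/(303 + 2*110² - 11/6*110) = 1/(303 + 2*12100 - 605/3) = 1/(303 + 24200 - 605/3) = 1/(72904/3) = 3/72904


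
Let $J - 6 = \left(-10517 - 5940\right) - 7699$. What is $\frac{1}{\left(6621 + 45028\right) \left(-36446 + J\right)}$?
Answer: $- \frac{1}{3129722804} \approx -3.1952 \cdot 10^{-10}$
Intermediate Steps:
$J = -24150$ ($J = 6 - 24156 = -24150$)
$\frac{1}{\left(6621 + 45028\right) \left(-36446 + J\right)} = \frac{1}{\left(6621 + 45028\right) \left(-36446 - 24150\right)} = \frac{1}{51649 \left(-60596\right)} = \frac{1}{-3129722804} = - \frac{1}{3129722804}$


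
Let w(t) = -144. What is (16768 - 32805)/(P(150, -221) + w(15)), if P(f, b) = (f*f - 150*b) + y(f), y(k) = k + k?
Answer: -16037/55806 ≈ -0.28737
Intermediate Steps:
y(k) = 2*k
P(f, b) = f² - 150*b + 2*f (P(f, b) = (f*f - 150*b) + 2*f = (f² - 150*b) + 2*f = f² - 150*b + 2*f)
(16768 - 32805)/(P(150, -221) + w(15)) = (16768 - 32805)/((150² - 150*(-221) + 2*150) - 144) = -16037/((22500 + 33150 + 300) - 144) = -16037/(55950 - 144) = -16037/55806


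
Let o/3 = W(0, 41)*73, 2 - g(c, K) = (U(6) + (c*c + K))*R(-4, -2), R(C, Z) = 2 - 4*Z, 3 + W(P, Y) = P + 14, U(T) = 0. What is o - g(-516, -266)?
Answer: 2662307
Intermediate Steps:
W(P, Y) = 11 + P (W(P, Y) = -3 + (P + 14) = -3 + (14 + P) = 11 + P)
g(c, K) = 2 - 10*K - 10*c² (g(c, K) = 2 - (0 + (c*c + K))*(2 - 4*(-2)) = 2 - (0 + (c² + K))*(2 + 8) = 2 - (0 + (K + c²))*10 = 2 - (K + c²)*10 = 2 - (10*K + 10*c²) = 2 + (-10*K - 10*c²) = 2 - 10*K - 10*c²)
o = 2409 (o = 3*((11 + 0)*73) = 3*(11*73) = 3*803 = 2409)
o - g(-516, -266) = 2409 - (2 - 10*(-266) - 10*(-516)²) = 2409 - (2 + 2660 - 10*266256) = 2409 - (2 + 2660 - 2662560) = 2409 - 1*(-2659898) = 2409 + 2659898 = 2662307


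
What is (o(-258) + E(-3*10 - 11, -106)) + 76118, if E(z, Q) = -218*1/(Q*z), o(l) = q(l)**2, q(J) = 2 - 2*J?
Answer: 748472357/2173 ≈ 3.4444e+5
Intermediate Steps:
o(l) = (2 - 2*l)**2
E(z, Q) = -218/(Q*z) (E(z, Q) = -218*1/(Q*z) = -218/(Q*z))
(o(-258) + E(-3*10 - 11, -106)) + 76118 = (4*(-1 - 258)**2 - 218/(-106*(-3*10 - 11))) + 76118 = (4*(-259)**2 - 218*(-1/106)/(-30 - 11)) + 76118 = (4*67081 - 218*(-1/106)/(-41)) + 76118 = (268324 - 218*(-1/106)*(-1/41)) + 76118 = (268324 - 109/2173) + 76118 = 583067943/2173 + 76118 = 748472357/2173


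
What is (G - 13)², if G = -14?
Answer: 729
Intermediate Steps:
(G - 13)² = (-14 - 13)² = (-27)² = 729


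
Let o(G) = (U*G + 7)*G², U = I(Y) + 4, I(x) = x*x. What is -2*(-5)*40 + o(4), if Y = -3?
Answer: 1344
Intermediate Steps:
I(x) = x²
U = 13 (U = (-3)² + 4 = 9 + 4 = 13)
o(G) = G²*(7 + 13*G) (o(G) = (13*G + 7)*G² = (7 + 13*G)*G² = G²*(7 + 13*G))
-2*(-5)*40 + o(4) = -2*(-5)*40 + 4²*(7 + 13*4) = 10*40 + 16*(7 + 52) = 400 + 16*59 = 400 + 944 = 1344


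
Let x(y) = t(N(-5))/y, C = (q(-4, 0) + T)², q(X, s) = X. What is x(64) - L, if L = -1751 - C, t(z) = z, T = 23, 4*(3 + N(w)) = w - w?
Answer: 135165/64 ≈ 2112.0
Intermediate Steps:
N(w) = -3 (N(w) = -3 + (w - w)/4 = -3 + (¼)*0 = -3 + 0 = -3)
C = 361 (C = (-4 + 23)² = 19² = 361)
x(y) = -3/y
L = -2112 (L = -1751 - 1*361 = -1751 - 361 = -2112)
x(64) - L = -3/64 - 1*(-2112) = -3*1/64 + 2112 = -3/64 + 2112 = 135165/64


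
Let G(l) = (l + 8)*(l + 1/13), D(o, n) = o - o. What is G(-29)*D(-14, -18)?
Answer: 0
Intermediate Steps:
D(o, n) = 0
G(l) = (8 + l)*(1/13 + l) (G(l) = (8 + l)*(l + 1/13) = (8 + l)*(1/13 + l))
G(-29)*D(-14, -18) = (8/13 + (-29)**2 + (105/13)*(-29))*0 = (8/13 + 841 - 3045/13)*0 = (7896/13)*0 = 0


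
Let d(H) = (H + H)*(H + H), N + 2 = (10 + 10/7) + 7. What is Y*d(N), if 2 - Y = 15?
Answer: -687700/49 ≈ -14035.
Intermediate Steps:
Y = -13 (Y = 2 - 1*15 = 2 - 15 = -13)
N = 115/7 (N = -2 + ((10 + 10/7) + 7) = -2 + (80/7 + 7) = -2 + 129/7 = 115/7 ≈ 16.429)
d(H) = 4*H**2 (d(H) = (2*H)*(2*H) = 4*H**2)
Y*d(N) = -52*(115/7)**2 = -52*13225/49 = -13*52900/49 = -687700/49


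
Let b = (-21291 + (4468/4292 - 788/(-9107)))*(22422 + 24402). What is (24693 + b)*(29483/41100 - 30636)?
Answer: 4088352469052152938960391/133873810700 ≈ 3.0539e+13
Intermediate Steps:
b = -9741293520673392/9771811 (b = (-21291 + (4468*(1/4292) - 788*(-1/9107)))*46824 = (-21291 + (1117/1073 + 788/9107))*46824 = (-21291 + 11018043/9771811)*46824 = -208040609958/9771811*46824 = -9741293520673392/9771811 ≈ -9.9688e+8)
(24693 + b)*(29483/41100 - 30636) = (24693 - 9741293520673392/9771811)*(29483/41100 - 30636) = -9741052225344369*(29483*(1/41100) - 30636)/9771811 = -9741052225344369*(29483/41100 - 30636)/9771811 = -9741052225344369/9771811*(-1259110117/41100) = 4088352469052152938960391/133873810700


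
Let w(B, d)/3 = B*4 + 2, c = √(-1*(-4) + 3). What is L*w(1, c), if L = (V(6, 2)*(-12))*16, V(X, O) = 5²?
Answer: -86400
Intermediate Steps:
c = √7 (c = √(4 + 3) = √7 ≈ 2.6458)
w(B, d) = 6 + 12*B (w(B, d) = 3*(B*4 + 2) = 3*(4*B + 2) = 3*(2 + 4*B) = 6 + 12*B)
V(X, O) = 25
L = -4800 (L = (25*(-12))*16 = -300*16 = -4800)
L*w(1, c) = -4800*(6 + 12*1) = -4800*(6 + 12) = -4800*18 = -86400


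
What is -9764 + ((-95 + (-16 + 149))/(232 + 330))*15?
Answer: -2743399/281 ≈ -9763.0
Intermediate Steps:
-9764 + ((-95 + (-16 + 149))/(232 + 330))*15 = -9764 + ((-95 + 133)/562)*15 = -9764 + (38*(1/562))*15 = -9764 + (19/281)*15 = -9764 + 285/281 = -2743399/281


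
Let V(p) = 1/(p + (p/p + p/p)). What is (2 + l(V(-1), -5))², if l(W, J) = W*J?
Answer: 9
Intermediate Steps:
V(p) = 1/(2 + p) (V(p) = 1/(p + (1 + 1)) = 1/(p + 2) = 1/(2 + p))
l(W, J) = J*W
(2 + l(V(-1), -5))² = (2 - 5/(2 - 1))² = (2 - 5/1)² = (2 - 5*1)² = (2 - 5)² = (-3)² = 9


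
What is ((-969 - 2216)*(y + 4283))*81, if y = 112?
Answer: -1133844075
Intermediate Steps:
((-969 - 2216)*(y + 4283))*81 = ((-969 - 2216)*(112 + 4283))*81 = -3185*4395*81 = -13998075*81 = -1133844075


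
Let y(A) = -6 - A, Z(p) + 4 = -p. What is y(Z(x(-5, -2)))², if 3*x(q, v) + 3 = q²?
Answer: 256/9 ≈ 28.444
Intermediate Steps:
x(q, v) = -1 + q²/3
Z(p) = -4 - p
y(Z(x(-5, -2)))² = (-6 - (-4 - (-1 + (⅓)*(-5)²)))² = (-6 - (-4 - (-1 + (⅓)*25)))² = (-6 - (-4 - (-1 + 25/3)))² = (-6 - (-4 - 1*22/3))² = (-6 - (-4 - 22/3))² = (-6 - 1*(-34/3))² = (-6 + 34/3)² = (16/3)² = 256/9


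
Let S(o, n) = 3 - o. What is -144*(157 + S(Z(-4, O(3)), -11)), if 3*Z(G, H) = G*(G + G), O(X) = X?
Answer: -21504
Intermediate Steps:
Z(G, H) = 2*G²/3 (Z(G, H) = (G*(G + G))/3 = (G*(2*G))/3 = (2*G²)/3 = 2*G²/3)
-144*(157 + S(Z(-4, O(3)), -11)) = -144*(157 + (3 - 2*(-4)²/3)) = -144*(157 + (3 - 2*16/3)) = -144*(157 + (3 - 1*32/3)) = -144*(157 + (3 - 32/3)) = -144*(157 - 23/3) = -144*448/3 = -21504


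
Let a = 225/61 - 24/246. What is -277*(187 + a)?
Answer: -132037036/2501 ≈ -52794.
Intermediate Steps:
a = 8981/2501 (a = 225*(1/61) - 24*1/246 = 225/61 - 4/41 = 8981/2501 ≈ 3.5910)
-277*(187 + a) = -277*(187 + 8981/2501) = -277*476668/2501 = -132037036/2501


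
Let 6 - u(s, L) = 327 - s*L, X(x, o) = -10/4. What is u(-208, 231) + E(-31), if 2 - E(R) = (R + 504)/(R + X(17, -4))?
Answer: -3239643/67 ≈ -48353.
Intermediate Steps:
X(x, o) = -5/2 (X(x, o) = -10*1/4 = -5/2)
E(R) = 2 - (504 + R)/(-5/2 + R) (E(R) = 2 - (R + 504)/(R - 5/2) = 2 - (504 + R)/(-5/2 + R))
u(s, L) = -321 + L*s (u(s, L) = 6 - (327 - s*L) = 6 - (327 - L*s) = 6 + (-327 + L*s) = -321 + L*s)
u(-208, 231) + E(-31) = (-321 + 231*(-208)) + 2*(-509 - 31)/(-5 + 2*(-31)) = (-321 - 48048) + 2*(-540)/(-5 - 62) = -48369 + 2*(-540)/(-67) = -48369 + 2*(-1/67)*(-540) = -48369 + 1080/67 = -3239643/67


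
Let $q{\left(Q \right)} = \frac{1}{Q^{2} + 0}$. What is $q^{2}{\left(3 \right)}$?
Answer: $\frac{1}{81} \approx 0.012346$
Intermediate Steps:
$q{\left(Q \right)} = \frac{1}{Q^{2}}$
$q^{2}{\left(3 \right)} = \left(\frac{1}{9}\right)^{2} = \frac{1}{81}$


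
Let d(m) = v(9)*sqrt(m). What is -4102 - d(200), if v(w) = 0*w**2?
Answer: -4102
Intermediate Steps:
v(w) = 0
d(m) = 0 (d(m) = 0*sqrt(m) = 0)
-4102 - d(200) = -4102 - 1*0 = -4102 + 0 = -4102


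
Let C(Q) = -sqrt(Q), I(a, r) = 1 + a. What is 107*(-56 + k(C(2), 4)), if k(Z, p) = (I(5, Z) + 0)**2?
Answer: -2140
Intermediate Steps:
k(Z, p) = 36 (k(Z, p) = ((1 + 5) + 0)**2 = (6 + 0)**2 = 6**2 = 36)
107*(-56 + k(C(2), 4)) = 107*(-56 + 36) = 107*(-20) = -2140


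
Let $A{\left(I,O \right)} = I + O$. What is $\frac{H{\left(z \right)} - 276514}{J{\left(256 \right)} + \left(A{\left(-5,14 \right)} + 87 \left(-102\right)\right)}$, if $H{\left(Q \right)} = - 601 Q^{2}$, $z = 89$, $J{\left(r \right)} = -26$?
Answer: $\frac{5037035}{8891} \approx 566.53$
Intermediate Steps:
$\frac{H{\left(z \right)} - 276514}{J{\left(256 \right)} + \left(A{\left(-5,14 \right)} + 87 \left(-102\right)\right)} = \frac{- 601 \cdot 89^{2} - 276514}{-26 + \left(\left(-5 + 14\right) + 87 \left(-102\right)\right)} = \frac{\left(-601\right) 7921 - 276514}{-26 + \left(9 - 8874\right)} = \frac{-4760521 - 276514}{-26 - 8865} = - \frac{5037035}{-8891} = \left(-5037035\right) \left(- \frac{1}{8891}\right) = \frac{5037035}{8891}$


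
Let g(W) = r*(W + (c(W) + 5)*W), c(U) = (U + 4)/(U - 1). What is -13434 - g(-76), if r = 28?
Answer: 14562/11 ≈ 1323.8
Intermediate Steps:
c(U) = (4 + U)/(-1 + U)
g(W) = 28*W + 28*W*(5 + (4 + W)/(-1 + W)) (g(W) = 28*(W + ((4 + W)/(-1 + W) + 5)*W) = 28*(W + (5 + (4 + W)/(-1 + W))*W) = 28*(W + W*(5 + (4 + W)/(-1 + W))) = 28*W + 28*W*(5 + (4 + W)/(-1 + W)))
-13434 - g(-76) = -13434 - 28*(-76)*(-2 + 7*(-76))/(-1 - 76) = -13434 - 28*(-76)*(-2 - 532)/(-77) = -13434 - 28*(-76)*(-1)*(-534)/77 = -13434 - 1*(-162336/11) = -13434 + 162336/11 = 14562/11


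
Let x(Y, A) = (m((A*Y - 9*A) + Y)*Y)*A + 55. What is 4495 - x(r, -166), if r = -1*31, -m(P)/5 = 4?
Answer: 107360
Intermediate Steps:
m(P) = -20 (m(P) = -5*4 = -20)
r = -31
x(Y, A) = 55 - 20*A*Y (x(Y, A) = (-20*Y)*A + 55 = -20*A*Y + 55 = 55 - 20*A*Y)
4495 - x(r, -166) = 4495 - (55 - 20*(-166)*(-31)) = 4495 - (55 - 102920) = 4495 - 1*(-102865) = 4495 + 102865 = 107360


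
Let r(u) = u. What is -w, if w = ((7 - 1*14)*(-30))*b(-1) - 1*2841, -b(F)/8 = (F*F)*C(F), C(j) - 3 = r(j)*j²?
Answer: 6201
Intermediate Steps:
C(j) = 3 + j³ (C(j) = 3 + j*j² = 3 + j³)
b(F) = -8*F²*(3 + F³) (b(F) = -8*F*F*(3 + F³) = -8*F²*(3 + F³))
w = -6201 (w = ((7 - 1*14)*(-30))*(8*(-1)²*(-3 - 1*(-1)³)) - 1*2841 = ((7 - 14)*(-30))*(8*1*(-3 - 1*(-1))) - 2841 = (-7*(-30))*(8*1*(-3 + 1)) - 2841 = 210*(8*1*(-2)) - 2841 = 210*(-16) - 2841 = -3360 - 2841 = -6201)
-w = -1*(-6201) = 6201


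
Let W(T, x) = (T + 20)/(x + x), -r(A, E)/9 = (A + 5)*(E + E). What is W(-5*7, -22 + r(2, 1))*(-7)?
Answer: -105/296 ≈ -0.35473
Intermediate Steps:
r(A, E) = -18*E*(5 + A) (r(A, E) = -9*(A + 5)*(E + E) = -9*(5 + A)*2*E = -18*E*(5 + A))
W(T, x) = (20 + T)/(2*x) (W(T, x) = (20 + T)/((2*x)) = (20 + T)*(1/(2*x)) = (20 + T)/(2*x))
W(-5*7, -22 + r(2, 1))*(-7) = ((20 - 5*7)/(2*(-22 - 18*1*(5 + 2))))*(-7) = ((20 - 35)/(2*(-22 - 18*1*7)))*(-7) = ((½)*(-15)/(-22 - 126))*(-7) = ((½)*(-15)/(-148))*(-7) = ((½)*(-1/148)*(-15))*(-7) = (15/296)*(-7) = -105/296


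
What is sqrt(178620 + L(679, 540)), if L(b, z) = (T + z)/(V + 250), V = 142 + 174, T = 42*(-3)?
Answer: sqrt(14305555761)/283 ≈ 422.64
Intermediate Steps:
T = -126
V = 316
L(b, z) = -63/283 + z/566 (L(b, z) = (-126 + z)/(316 + 250) = (-126 + z)/566 = (-126 + z)*(1/566) = -63/283 + z/566)
sqrt(178620 + L(679, 540)) = sqrt(178620 + (-63/283 + (1/566)*540)) = sqrt(178620 + (-63/283 + 270/283)) = sqrt(178620 + 207/283) = sqrt(50549667/283) = sqrt(14305555761)/283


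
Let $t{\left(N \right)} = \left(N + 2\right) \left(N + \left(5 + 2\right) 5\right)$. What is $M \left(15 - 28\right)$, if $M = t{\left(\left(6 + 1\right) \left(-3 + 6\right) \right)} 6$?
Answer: $-100464$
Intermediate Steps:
$t{\left(N \right)} = \left(2 + N\right) \left(35 + N\right)$ ($t{\left(N \right)} = \left(2 + N\right) \left(N + 7 \cdot 5\right) = \left(2 + N\right) \left(N + 35\right) = \left(2 + N\right) \left(35 + N\right)$)
$M = 7728$ ($M = \left(70 + \left(\left(6 + 1\right) \left(-3 + 6\right)\right)^{2} + 37 \left(6 + 1\right) \left(-3 + 6\right)\right) 6 = \left(70 + \left(7 \cdot 3\right)^{2} + 37 \cdot 7 \cdot 3\right) 6 = \left(70 + 21^{2} + 37 \cdot 21\right) 6 = \left(70 + 441 + 777\right) 6 = 1288 \cdot 6 = 7728$)
$M \left(15 - 28\right) = 7728 \left(15 - 28\right) = 7728 \left(-13\right) = -100464$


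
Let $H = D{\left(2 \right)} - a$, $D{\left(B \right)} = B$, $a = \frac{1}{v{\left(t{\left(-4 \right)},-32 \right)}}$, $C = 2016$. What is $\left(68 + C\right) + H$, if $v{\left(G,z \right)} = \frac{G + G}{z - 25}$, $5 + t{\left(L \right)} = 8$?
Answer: $\frac{4191}{2} \approx 2095.5$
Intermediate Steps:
$t{\left(L \right)} = 3$ ($t{\left(L \right)} = -5 + 8 = 3$)
$v{\left(G,z \right)} = \frac{2 G}{-25 + z}$
$a = - \frac{19}{2}$ ($a = \frac{1}{2 \cdot 3 \frac{1}{-25 - 32}} = \frac{1}{2 \cdot 3 \frac{1}{-57}} = \frac{1}{2 \cdot 3 \left(- \frac{1}{57}\right)} = \frac{1}{- \frac{2}{19}} = - \frac{19}{2} \approx -9.5$)
$H = \frac{23}{2}$ ($H = 2 - - \frac{19}{2} = 2 + \frac{19}{2} = \frac{23}{2} \approx 11.5$)
$\left(68 + C\right) + H = \left(68 + 2016\right) + \frac{23}{2} = 2084 + \frac{23}{2} = \frac{4191}{2}$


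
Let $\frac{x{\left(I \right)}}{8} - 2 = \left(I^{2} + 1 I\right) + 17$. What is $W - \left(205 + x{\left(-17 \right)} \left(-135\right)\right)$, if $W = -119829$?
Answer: $194246$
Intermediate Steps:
$x{\left(I \right)} = 152 + 8 I + 8 I^{2}$ ($x{\left(I \right)} = 16 + 8 \left(\left(I^{2} + 1 I\right) + 17\right) = 16 + 8 \left(\left(I^{2} + I\right) + 17\right) = 16 + 8 \left(\left(I + I^{2}\right) + 17\right) = 16 + 8 \left(17 + I + I^{2}\right) = 16 + \left(136 + 8 I + 8 I^{2}\right) = 152 + 8 I + 8 I^{2}$)
$W - \left(205 + x{\left(-17 \right)} \left(-135\right)\right) = -119829 - \left(205 + \left(152 + 8 \left(-17\right) + 8 \left(-17\right)^{2}\right) \left(-135\right)\right) = -119829 - \left(205 + \left(152 - 136 + 8 \cdot 289\right) \left(-135\right)\right) = -119829 - \left(205 + \left(152 - 136 + 2312\right) \left(-135\right)\right) = -119829 - \left(205 + 2328 \left(-135\right)\right) = -119829 - \left(205 - 314280\right) = -119829 - -314075 = -119829 + 314075 = 194246$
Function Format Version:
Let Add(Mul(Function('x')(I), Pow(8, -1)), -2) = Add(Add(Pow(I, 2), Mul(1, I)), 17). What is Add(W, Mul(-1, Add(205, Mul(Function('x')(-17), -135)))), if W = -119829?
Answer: 194246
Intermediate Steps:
Function('x')(I) = Add(152, Mul(8, I), Mul(8, Pow(I, 2))) (Function('x')(I) = Add(16, Mul(8, Add(Add(Pow(I, 2), Mul(1, I)), 17))) = Add(16, Mul(8, Add(Add(Pow(I, 2), I), 17))) = Add(16, Mul(8, Add(Add(I, Pow(I, 2)), 17))) = Add(16, Mul(8, Add(17, I, Pow(I, 2)))) = Add(16, Add(136, Mul(8, I), Mul(8, Pow(I, 2)))) = Add(152, Mul(8, I), Mul(8, Pow(I, 2))))
Add(W, Mul(-1, Add(205, Mul(Function('x')(-17), -135)))) = Add(-119829, Mul(-1, Add(205, Mul(Add(152, Mul(8, -17), Mul(8, Pow(-17, 2))), -135)))) = Add(-119829, Mul(-1, Add(205, Mul(Add(152, -136, Mul(8, 289)), -135)))) = Add(-119829, Mul(-1, Add(205, Mul(Add(152, -136, 2312), -135)))) = Add(-119829, Mul(-1, Add(205, Mul(2328, -135)))) = Add(-119829, Mul(-1, Add(205, -314280))) = Add(-119829, Mul(-1, -314075)) = Add(-119829, 314075) = 194246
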